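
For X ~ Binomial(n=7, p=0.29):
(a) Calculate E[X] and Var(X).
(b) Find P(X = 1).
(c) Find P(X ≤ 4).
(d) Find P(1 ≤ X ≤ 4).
(a) E[X] = 2.0300, Var(X) = 1.4413
(b) P(X = 1) = 0.260044
(c) P(X ≤ 4) = 0.975158
(d) P(1 ≤ X ≤ 4) = 0.884207

We have X ~ Binomial(n=7, p=0.29).

(a) Moments:
E[X] = 2.0300
Var(X) = 1.4413
σ = √Var(X) = 1.2005

(b) Point probability using PMF:
P(X = 1) = 0.260044

(c) Cumulative probability using CDF:
P(X ≤ 4) = F(4) = 0.975158

(d) Range probability:
P(1 ≤ X ≤ 4) = P(X ≤ 4) - P(X ≤ 0)
                   = F(4) - F(0)
                   = 0.975158 - 0.090951
                   = 0.884207

This means approximately 88.4% of outcomes fall in the interval [1, 4].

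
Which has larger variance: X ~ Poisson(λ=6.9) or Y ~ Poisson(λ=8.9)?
Y has larger variance (8.9000 > 6.9000)

Compute the variance for each distribution:

X ~ Poisson(λ=6.9):
Var(X) = 6.9000

Y ~ Poisson(λ=8.9):
Var(Y) = 8.9000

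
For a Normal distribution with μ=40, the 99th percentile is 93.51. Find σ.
σ = 23.0017

For X ~ Normal(μ, σ), the p-th percentile satisfies x = μ + z_p × σ,
where z_p = Φ⁻¹(p) is the standard normal quantile.

Step 1: z_{0.99} = Φ⁻¹(0.99) = 2.3263

Step 2: Solve for σ:
93.51 = 40 + 2.3263 × σ
σ = (93.51 - 40) / 2.3263
σ = 53.51 / 2.3263
σ = 23.0017

Verification: μ + z × σ = 40 + 2.3263 × 23.0017 = 93.51 ✓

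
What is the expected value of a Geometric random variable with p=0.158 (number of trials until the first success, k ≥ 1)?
6.3291

We have X ~ Geometric(p=0.158) (number of trials until the first success, k ≥ 1).

For a Geometric distribution with p=0.158 (number of trials until the first success, k ≥ 1):
E[X] = 6.3291

This is the expected (average) value of X.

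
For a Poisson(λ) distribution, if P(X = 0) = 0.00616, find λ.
λ = 5.0897

For a Poisson(λ) distribution, the PMF at 0 is:
P(X = 0) = λ^0 e^(-λ) / 0! = e^(-λ)

Given P(X = 0) = 0.00616:
e^(-λ) = 0.00616
-λ = ln(0.00616)
λ = -ln(0.00616) = 5.0897

Verification: e^(-5.0897) = 0.00616 ✓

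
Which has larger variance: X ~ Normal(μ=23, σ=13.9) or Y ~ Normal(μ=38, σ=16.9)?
Y has larger variance (285.6100 > 193.2100)

Compute the variance for each distribution:

X ~ Normal(μ=23, σ=13.9):
Var(X) = 193.2100

Y ~ Normal(μ=38, σ=16.9):
Var(Y) = 285.6100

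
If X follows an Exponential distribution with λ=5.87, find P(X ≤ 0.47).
0.936639

We have X ~ Exponential(λ=5.87).

The CDF gives us P(X ≤ k).

Using the CDF:
P(X ≤ 0.47) = 0.936639

This means there's approximately a 93.7% chance that X is at most 0.47.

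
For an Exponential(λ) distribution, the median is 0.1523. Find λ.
λ = 4.5512

For X ~ Exponential(λ), the CDF is F(x) = 1 - e^(-λx).
The median m satisfies F(m) = 0.5:
1 - e^(-λm) = 0.5
e^(-λm) = 0.5
λm = ln(2)
m = ln(2) / λ

Given m = 0.1523:
λ = ln(2) / 0.1523 = 0.693147 / 0.1523 = 4.5512

Verification: ln(2) / 4.5512 = 0.1523 ✓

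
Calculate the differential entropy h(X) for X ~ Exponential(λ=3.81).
-0.3376 nats

We have X ~ Exponential(λ=3.81).

The differential entropy measures the uncertainty or information content of the distribution.

For an Exponential distribution with λ=3.81:
h(X) = -0.3376 nats

(In bits, this would be -0.4871 bits.)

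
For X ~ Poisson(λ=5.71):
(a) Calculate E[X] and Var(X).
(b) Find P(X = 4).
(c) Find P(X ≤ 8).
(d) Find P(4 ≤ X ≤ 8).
(a) E[X] = 5.7100, Var(X) = 5.7100
(b) P(X = 4) = 0.146728
(c) P(X ≤ 8) = 0.875692
(d) P(4 ≤ X ≤ 8) = 0.696674

We have X ~ Poisson(λ=5.71).

(a) Moments:
E[X] = 5.7100
Var(X) = 5.7100
σ = √Var(X) = 2.3896

(b) Point probability using PMF:
P(X = 4) = 0.146728

(c) Cumulative probability using CDF:
P(X ≤ 8) = F(8) = 0.875692

(d) Range probability:
P(4 ≤ X ≤ 8) = P(X ≤ 8) - P(X ≤ 3)
                   = F(8) - F(3)
                   = 0.875692 - 0.179018
                   = 0.696674

This means approximately 69.7% of outcomes fall in the interval [4, 8].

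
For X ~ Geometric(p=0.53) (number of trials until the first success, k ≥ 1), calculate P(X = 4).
0.055026

We have X ~ Geometric(p=0.53) (number of trials until the first success, k ≥ 1).

For a Geometric distribution, the PMF gives us the probability of each outcome.

Using the PMF formula:
P(X = 4) = 0.055026

Rounded to 4 decimal places: 0.0550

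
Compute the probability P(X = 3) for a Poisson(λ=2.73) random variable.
0.221163

We have X ~ Poisson(λ=2.73).

For a Poisson distribution, the PMF gives us the probability of each outcome.

Using the PMF formula:
P(X = 3) = 0.221163

Rounded to 4 decimal places: 0.2212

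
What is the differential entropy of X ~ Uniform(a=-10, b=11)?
3.0445 nats

We have X ~ Uniform(a=-10, b=11).

The differential entropy measures the uncertainty or information content of the distribution.

For a Uniform distribution with a=-10, b=11:
h(X) = 3.0445 nats

(In bits, this would be 4.3923 bits.)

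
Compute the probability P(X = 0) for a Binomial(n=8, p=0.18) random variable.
0.204414

We have X ~ Binomial(n=8, p=0.18).

For a Binomial distribution, the PMF gives us the probability of each outcome.

Using the PMF formula:
P(X = 0) = 0.204414

Rounded to 4 decimal places: 0.2044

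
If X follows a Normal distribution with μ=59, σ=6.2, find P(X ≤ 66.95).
0.900124

We have X ~ Normal(μ=59, σ=6.2).

The CDF gives us P(X ≤ k).

Using the CDF:
P(X ≤ 66.95) = 0.900124

This means there's approximately a 90.0% chance that X is at most 66.95.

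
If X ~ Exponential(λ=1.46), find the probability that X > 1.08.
0.206635

We have X ~ Exponential(λ=1.46).

P(X > 1.08) = 1 - P(X ≤ 1.08)
                = 1 - F(1.08)
                = 1 - 0.793365
                = 0.206635

So there's approximately a 20.7% chance that X exceeds 1.08.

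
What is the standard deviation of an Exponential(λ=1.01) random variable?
0.9901

We have X ~ Exponential(λ=1.01).

For an Exponential distribution with λ=1.01:
σ = √Var(X) = 0.9901

The standard deviation is the square root of the variance.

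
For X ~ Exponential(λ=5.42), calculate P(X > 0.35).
0.150018

We have X ~ Exponential(λ=5.42).

P(X > 0.35) = 1 - P(X ≤ 0.35)
                = 1 - F(0.35)
                = 1 - 0.849982
                = 0.150018

So there's approximately a 15.0% chance that X exceeds 0.35.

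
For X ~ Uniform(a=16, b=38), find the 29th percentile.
22.3800

We have X ~ Uniform(a=16, b=38).

We want to find x such that P(X ≤ x) = 0.29.

This is the 29th percentile, which means 29% of values fall below this point.

Using the inverse CDF (quantile function):
x = F⁻¹(0.29) = 22.3800

Verification: P(X ≤ 22.3800) = 0.29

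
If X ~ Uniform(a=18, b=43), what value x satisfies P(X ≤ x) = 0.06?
19.5000

We have X ~ Uniform(a=18, b=43).

We want to find x such that P(X ≤ x) = 0.06.

This is the 6th percentile, which means 6% of values fall below this point.

Using the inverse CDF (quantile function):
x = F⁻¹(0.06) = 19.5000

Verification: P(X ≤ 19.5000) = 0.06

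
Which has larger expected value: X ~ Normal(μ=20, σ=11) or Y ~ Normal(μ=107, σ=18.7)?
Y has larger mean (107.0000 > 20.0000)

Compute the expected value for each distribution:

X ~ Normal(μ=20, σ=11):
E[X] = 20.0000

Y ~ Normal(μ=107, σ=18.7):
E[Y] = 107.0000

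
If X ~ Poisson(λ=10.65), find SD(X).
3.2634

We have X ~ Poisson(λ=10.65).

For a Poisson distribution with λ=10.65:
σ = √Var(X) = 3.2634

The standard deviation is the square root of the variance.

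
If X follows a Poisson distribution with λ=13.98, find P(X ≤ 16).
0.757646

We have X ~ Poisson(λ=13.98).

The CDF gives us P(X ≤ k).

Using the CDF:
P(X ≤ 16) = 0.757646

This means there's approximately a 75.8% chance that X is at most 16.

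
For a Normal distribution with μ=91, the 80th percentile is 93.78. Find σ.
σ = 3.3031

For X ~ Normal(μ, σ), the p-th percentile satisfies x = μ + z_p × σ,
where z_p = Φ⁻¹(p) is the standard normal quantile.

Step 1: z_{0.8} = Φ⁻¹(0.8) = 0.8416

Step 2: Solve for σ:
93.78 = 91 + 0.8416 × σ
σ = (93.78 - 91) / 0.8416
σ = 2.78 / 0.8416
σ = 3.3031

Verification: μ + z × σ = 91 + 0.8416 × 3.3031 = 93.78 ✓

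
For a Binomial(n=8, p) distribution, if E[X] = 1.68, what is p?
p = 0.21

For a Binomial(n, p) distribution:
E[X] = n × p

Given n = 8 and E[X] = 1.68:
1.68 = 8 × p
p = 1.68 / 8 = 0.21

Verification: Binomial(8, 0.21) has E[X] = 1.68 ✓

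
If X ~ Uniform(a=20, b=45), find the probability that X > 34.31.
0.427600

We have X ~ Uniform(a=20, b=45).

P(X > 34.31) = 1 - P(X ≤ 34.31)
                = 1 - F(34.31)
                = 1 - 0.572400
                = 0.427600

So there's approximately a 42.8% chance that X exceeds 34.31.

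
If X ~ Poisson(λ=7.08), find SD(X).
2.6608

We have X ~ Poisson(λ=7.08).

For a Poisson distribution with λ=7.08:
σ = √Var(X) = 2.6608

The standard deviation is the square root of the variance.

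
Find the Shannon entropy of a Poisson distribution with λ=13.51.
2.7142 nats

We have X ~ Poisson(λ=13.51).

The Shannon entropy measures the uncertainty or information content of the distribution.

For a Poisson distribution with λ=13.51:
H(X) = 2.7142 nats

(In bits, this would be 3.9158 bits.)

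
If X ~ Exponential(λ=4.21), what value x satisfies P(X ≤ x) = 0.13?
0.0331

We have X ~ Exponential(λ=4.21).

We want to find x such that P(X ≤ x) = 0.13.

This is the 13th percentile, which means 13% of values fall below this point.

Using the inverse CDF (quantile function):
x = F⁻¹(0.13) = 0.0331

Verification: P(X ≤ 0.0331) = 0.13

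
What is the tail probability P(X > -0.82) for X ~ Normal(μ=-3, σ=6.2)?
0.362564

We have X ~ Normal(μ=-3, σ=6.2).

P(X > -0.82) = 1 - P(X ≤ -0.82)
                = 1 - F(-0.82)
                = 1 - 0.637436
                = 0.362564

So there's approximately a 36.3% chance that X exceeds -0.82.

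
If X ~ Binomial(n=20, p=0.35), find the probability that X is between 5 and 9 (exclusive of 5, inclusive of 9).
0.632824

We have X ~ Binomial(n=20, p=0.35).

To find P(5 < X ≤ 9), we use:
P(5 < X ≤ 9) = P(X ≤ 9) - P(X ≤ 5)
                 = F(9) - F(5)
                 = 0.878219 - 0.245396
                 = 0.632824

So there's approximately a 63.3% chance that X falls in this range.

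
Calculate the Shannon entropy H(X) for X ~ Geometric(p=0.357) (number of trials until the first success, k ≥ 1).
1.8254 nats

We have X ~ Geometric(p=0.357) (number of trials until the first success, k ≥ 1).

The Shannon entropy measures the uncertainty or information content of the distribution.

For a Geometric distribution with p=0.357 (number of trials until the first success, k ≥ 1):
H(X) = 1.8254 nats

(In bits, this would be 2.6335 bits.)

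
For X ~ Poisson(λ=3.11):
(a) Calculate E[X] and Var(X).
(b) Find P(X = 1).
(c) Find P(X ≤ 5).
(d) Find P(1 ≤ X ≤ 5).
(a) E[X] = 3.1100, Var(X) = 3.1100
(b) P(X = 1) = 0.138709
(c) P(X ≤ 5) = 0.904588
(d) P(1 ≤ X ≤ 5) = 0.859987

We have X ~ Poisson(λ=3.11).

(a) Moments:
E[X] = 3.1100
Var(X) = 3.1100
σ = √Var(X) = 1.7635

(b) Point probability using PMF:
P(X = 1) = 0.138709

(c) Cumulative probability using CDF:
P(X ≤ 5) = F(5) = 0.904588

(d) Range probability:
P(1 ≤ X ≤ 5) = P(X ≤ 5) - P(X ≤ 0)
                   = F(5) - F(0)
                   = 0.904588 - 0.044601
                   = 0.859987

This means approximately 86.0% of outcomes fall in the interval [1, 5].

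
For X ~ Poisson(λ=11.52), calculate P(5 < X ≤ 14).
0.786224

We have X ~ Poisson(λ=11.52).

To find P(5 < X ≤ 14), we use:
P(5 < X ≤ 14) = P(X ≤ 14) - P(X ≤ 5)
                 = F(14) - F(5)
                 = 0.813612 - 0.027388
                 = 0.786224

So there's approximately a 78.6% chance that X falls in this range.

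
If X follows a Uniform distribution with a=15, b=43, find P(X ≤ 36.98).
0.785000

We have X ~ Uniform(a=15, b=43).

The CDF gives us P(X ≤ k).

Using the CDF:
P(X ≤ 36.98) = 0.785000

This means there's approximately a 78.5% chance that X is at most 36.98.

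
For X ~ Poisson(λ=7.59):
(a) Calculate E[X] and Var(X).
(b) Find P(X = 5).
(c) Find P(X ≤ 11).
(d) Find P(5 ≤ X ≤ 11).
(a) E[X] = 7.5900, Var(X) = 7.5900
(b) P(X = 5) = 0.106104
(c) P(X ≤ 11) = 0.915381
(d) P(5 ≤ X ≤ 11) = 0.789745

We have X ~ Poisson(λ=7.59).

(a) Moments:
E[X] = 7.5900
Var(X) = 7.5900
σ = √Var(X) = 2.7550

(b) Point probability using PMF:
P(X = 5) = 0.106104

(c) Cumulative probability using CDF:
P(X ≤ 11) = F(11) = 0.915381

(d) Range probability:
P(5 ≤ X ≤ 11) = P(X ≤ 11) - P(X ≤ 4)
                   = F(11) - F(4)
                   = 0.915381 - 0.125636
                   = 0.789745

This means approximately 79.0% of outcomes fall in the interval [5, 11].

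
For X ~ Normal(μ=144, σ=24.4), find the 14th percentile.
117.6402

We have X ~ Normal(μ=144, σ=24.4).

We want to find x such that P(X ≤ x) = 0.14.

This is the 14th percentile, which means 14% of values fall below this point.

Using the inverse CDF (quantile function):
x = F⁻¹(0.14) = 117.6402

Verification: P(X ≤ 117.6402) = 0.14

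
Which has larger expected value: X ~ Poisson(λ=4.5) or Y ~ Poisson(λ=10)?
Y has larger mean (10.0000 > 4.5000)

Compute the expected value for each distribution:

X ~ Poisson(λ=4.5):
E[X] = 4.5000

Y ~ Poisson(λ=10):
E[Y] = 10.0000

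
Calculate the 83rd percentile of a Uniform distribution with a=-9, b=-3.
-4.0200

We have X ~ Uniform(a=-9, b=-3).

We want to find x such that P(X ≤ x) = 0.83.

This is the 83rd percentile, which means 83% of values fall below this point.

Using the inverse CDF (quantile function):
x = F⁻¹(0.83) = -4.0200

Verification: P(X ≤ -4.0200) = 0.83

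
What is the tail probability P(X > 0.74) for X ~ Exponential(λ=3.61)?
0.069155

We have X ~ Exponential(λ=3.61).

P(X > 0.74) = 1 - P(X ≤ 0.74)
                = 1 - F(0.74)
                = 1 - 0.930845
                = 0.069155

So there's approximately a 6.9% chance that X exceeds 0.74.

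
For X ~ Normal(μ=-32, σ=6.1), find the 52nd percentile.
-31.6941

We have X ~ Normal(μ=-32, σ=6.1).

We want to find x such that P(X ≤ x) = 0.52.

This is the 52nd percentile, which means 52% of values fall below this point.

Using the inverse CDF (quantile function):
x = F⁻¹(0.52) = -31.6941

Verification: P(X ≤ -31.6941) = 0.52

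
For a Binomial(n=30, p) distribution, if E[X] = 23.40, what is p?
p = 0.78

For a Binomial(n, p) distribution:
E[X] = n × p

Given n = 30 and E[X] = 23.40:
23.40 = 30 × p
p = 23.40 / 30 = 0.78

Verification: Binomial(30, 0.78) has E[X] = 23.40 ✓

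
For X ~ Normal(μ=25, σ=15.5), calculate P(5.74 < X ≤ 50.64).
0.843945

We have X ~ Normal(μ=25, σ=15.5).

To find P(5.74 < X ≤ 50.64), we use:
P(5.74 < X ≤ 50.64) = P(X ≤ 50.64) - P(X ≤ 5.74)
                 = F(50.64) - F(5.74)
                 = 0.950956 - 0.107011
                 = 0.843945

So there's approximately a 84.4% chance that X falls in this range.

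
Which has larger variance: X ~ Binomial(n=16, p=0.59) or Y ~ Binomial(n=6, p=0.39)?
X has larger variance (3.8704 > 1.4274)

Compute the variance for each distribution:

X ~ Binomial(n=16, p=0.59):
Var(X) = 3.8704

Y ~ Binomial(n=6, p=0.39):
Var(Y) = 1.4274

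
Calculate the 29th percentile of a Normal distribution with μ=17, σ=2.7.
15.5059

We have X ~ Normal(μ=17, σ=2.7).

We want to find x such that P(X ≤ x) = 0.29.

This is the 29th percentile, which means 29% of values fall below this point.

Using the inverse CDF (quantile function):
x = F⁻¹(0.29) = 15.5059

Verification: P(X ≤ 15.5059) = 0.29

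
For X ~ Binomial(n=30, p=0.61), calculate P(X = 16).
0.100650

We have X ~ Binomial(n=30, p=0.61).

For a Binomial distribution, the PMF gives us the probability of each outcome.

Using the PMF formula:
P(X = 16) = 0.100650

Rounded to 4 decimal places: 0.1007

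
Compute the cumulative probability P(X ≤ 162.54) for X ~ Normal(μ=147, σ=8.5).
0.966243

We have X ~ Normal(μ=147, σ=8.5).

The CDF gives us P(X ≤ k).

Using the CDF:
P(X ≤ 162.54) = 0.966243

This means there's approximately a 96.6% chance that X is at most 162.54.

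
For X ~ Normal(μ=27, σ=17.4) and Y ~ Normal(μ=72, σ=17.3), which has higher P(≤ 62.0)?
X has higher probability (P(X ≤ 62.0) = 0.9779 > P(Y ≤ 62.0) = 0.2816)

Compute P(≤ 62.0) for each distribution:

X ~ Normal(μ=27, σ=17.4):
P(X ≤ 62.0) = 0.9779

Y ~ Normal(μ=72, σ=17.3):
P(Y ≤ 62.0) = 0.2816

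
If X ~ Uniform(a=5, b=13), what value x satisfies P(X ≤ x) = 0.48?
8.8400

We have X ~ Uniform(a=5, b=13).

We want to find x such that P(X ≤ x) = 0.48.

This is the 48th percentile, which means 48% of values fall below this point.

Using the inverse CDF (quantile function):
x = F⁻¹(0.48) = 8.8400

Verification: P(X ≤ 8.8400) = 0.48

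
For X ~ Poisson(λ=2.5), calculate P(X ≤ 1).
0.287297

We have X ~ Poisson(λ=2.5).

The CDF gives us P(X ≤ k).

Using the CDF:
P(X ≤ 1) = 0.287297

This means there's approximately a 28.7% chance that X is at most 1.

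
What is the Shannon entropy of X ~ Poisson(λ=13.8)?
2.7250 nats

We have X ~ Poisson(λ=13.8).

The Shannon entropy measures the uncertainty or information content of the distribution.

For a Poisson distribution with λ=13.8:
H(X) = 2.7250 nats

(In bits, this would be 3.9313 bits.)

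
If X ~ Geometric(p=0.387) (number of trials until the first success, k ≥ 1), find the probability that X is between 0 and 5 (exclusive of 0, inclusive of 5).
0.913443

We have X ~ Geometric(p=0.387) (number of trials until the first success, k ≥ 1).

To find P(0 < X ≤ 5), we use:
P(0 < X ≤ 5) = P(X ≤ 5) - P(X ≤ 0)
                 = F(5) - F(0)
                 = 0.913443 - 0.000000
                 = 0.913443

So there's approximately a 91.3% chance that X falls in this range.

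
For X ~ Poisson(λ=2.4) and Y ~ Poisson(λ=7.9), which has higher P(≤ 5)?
X has higher probability (P(X ≤ 5) = 0.9643 > P(Y ≤ 5) = 0.2006)

Compute P(≤ 5) for each distribution:

X ~ Poisson(λ=2.4):
P(X ≤ 5) = 0.9643

Y ~ Poisson(λ=7.9):
P(Y ≤ 5) = 0.2006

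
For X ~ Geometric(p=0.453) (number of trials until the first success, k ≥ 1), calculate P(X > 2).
0.299209

We have X ~ Geometric(p=0.453) (number of trials until the first success, k ≥ 1).

P(X > 2) = 1 - P(X ≤ 2)
                = 1 - F(2)
                = 1 - 0.700791
                = 0.299209

So there's approximately a 29.9% chance that X exceeds 2.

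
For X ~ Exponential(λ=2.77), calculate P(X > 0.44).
0.295585

We have X ~ Exponential(λ=2.77).

P(X > 0.44) = 1 - P(X ≤ 0.44)
                = 1 - F(0.44)
                = 1 - 0.704415
                = 0.295585

So there's approximately a 29.6% chance that X exceeds 0.44.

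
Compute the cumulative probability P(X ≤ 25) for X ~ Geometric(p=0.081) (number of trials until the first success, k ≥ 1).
0.878971

We have X ~ Geometric(p=0.081) (number of trials until the first success, k ≥ 1).

The CDF gives us P(X ≤ k).

Using the CDF:
P(X ≤ 25) = 0.878971

This means there's approximately a 87.9% chance that X is at most 25.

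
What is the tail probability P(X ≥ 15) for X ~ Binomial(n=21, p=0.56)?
0.112997

We have X ~ Binomial(n=21, p=0.56).

For discrete distributions, P(X ≥ 15) = 1 - P(X ≤ 14).

P(X ≤ 14) = 0.887003
P(X ≥ 15) = 1 - 0.887003 = 0.112997

So there's approximately a 11.3% chance that X is at least 15.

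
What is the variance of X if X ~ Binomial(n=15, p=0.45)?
3.7125

We have X ~ Binomial(n=15, p=0.45).

For a Binomial distribution with n=15, p=0.45:
Var(X) = 3.7125

The variance measures the spread of the distribution around the mean.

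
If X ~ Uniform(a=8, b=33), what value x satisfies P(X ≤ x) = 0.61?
23.2500

We have X ~ Uniform(a=8, b=33).

We want to find x such that P(X ≤ x) = 0.61.

This is the 61st percentile, which means 61% of values fall below this point.

Using the inverse CDF (quantile function):
x = F⁻¹(0.61) = 23.2500

Verification: P(X ≤ 23.2500) = 0.61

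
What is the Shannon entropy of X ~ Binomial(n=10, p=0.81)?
1.5990 nats

We have X ~ Binomial(n=10, p=0.81).

The Shannon entropy measures the uncertainty or information content of the distribution.

For a Binomial distribution with n=10, p=0.81:
H(X) = 1.5990 nats

(In bits, this would be 2.3068 bits.)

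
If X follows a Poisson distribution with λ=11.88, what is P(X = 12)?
0.114299

We have X ~ Poisson(λ=11.88).

For a Poisson distribution, the PMF gives us the probability of each outcome.

Using the PMF formula:
P(X = 12) = 0.114299

Rounded to 4 decimal places: 0.1143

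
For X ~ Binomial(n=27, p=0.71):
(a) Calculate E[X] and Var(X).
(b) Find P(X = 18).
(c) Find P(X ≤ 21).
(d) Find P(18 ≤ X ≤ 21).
(a) E[X] = 19.1700, Var(X) = 5.5593
(b) P(X = 18) = 0.142926
(c) P(X ≤ 21) = 0.838458
(d) P(18 ≤ X ≤ 21) = 0.603472

We have X ~ Binomial(n=27, p=0.71).

(a) Moments:
E[X] = 19.1700
Var(X) = 5.5593
σ = √Var(X) = 2.3578

(b) Point probability using PMF:
P(X = 18) = 0.142926

(c) Cumulative probability using CDF:
P(X ≤ 21) = F(21) = 0.838458

(d) Range probability:
P(18 ≤ X ≤ 21) = P(X ≤ 21) - P(X ≤ 17)
                   = F(21) - F(17)
                   = 0.838458 - 0.234986
                   = 0.603472

This means approximately 60.3% of outcomes fall in the interval [18, 21].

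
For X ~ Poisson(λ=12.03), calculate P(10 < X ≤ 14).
0.425211

We have X ~ Poisson(λ=12.03).

To find P(10 < X ≤ 14), we use:
P(10 < X ≤ 14) = P(X ≤ 14) - P(X ≤ 10)
                 = F(14) - F(10)
                 = 0.769303 - 0.344092
                 = 0.425211

So there's approximately a 42.5% chance that X falls in this range.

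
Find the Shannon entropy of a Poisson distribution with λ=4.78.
2.1808 nats

We have X ~ Poisson(λ=4.78).

The Shannon entropy measures the uncertainty or information content of the distribution.

For a Poisson distribution with λ=4.78:
H(X) = 2.1808 nats

(In bits, this would be 3.1462 bits.)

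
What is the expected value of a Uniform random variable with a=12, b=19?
15.5000

We have X ~ Uniform(a=12, b=19).

For a Uniform distribution with a=12, b=19:
E[X] = 15.5000

This is the expected (average) value of X.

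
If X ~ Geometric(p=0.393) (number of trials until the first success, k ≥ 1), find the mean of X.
2.5445

We have X ~ Geometric(p=0.393) (number of trials until the first success, k ≥ 1).

For a Geometric distribution with p=0.393 (number of trials until the first success, k ≥ 1):
E[X] = 2.5445

This is the expected (average) value of X.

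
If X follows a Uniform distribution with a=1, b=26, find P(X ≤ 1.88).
0.035200

We have X ~ Uniform(a=1, b=26).

The CDF gives us P(X ≤ k).

Using the CDF:
P(X ≤ 1.88) = 0.035200

This means there's approximately a 3.5% chance that X is at most 1.88.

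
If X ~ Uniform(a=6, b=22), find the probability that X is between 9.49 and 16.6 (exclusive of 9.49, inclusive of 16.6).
0.444375

We have X ~ Uniform(a=6, b=22).

To find P(9.49 < X ≤ 16.6), we use:
P(9.49 < X ≤ 16.6) = P(X ≤ 16.6) - P(X ≤ 9.49)
                 = F(16.6) - F(9.49)
                 = 0.662500 - 0.218125
                 = 0.444375

So there's approximately a 44.4% chance that X falls in this range.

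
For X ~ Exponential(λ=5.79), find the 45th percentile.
0.1033

We have X ~ Exponential(λ=5.79).

We want to find x such that P(X ≤ x) = 0.45.

This is the 45th percentile, which means 45% of values fall below this point.

Using the inverse CDF (quantile function):
x = F⁻¹(0.45) = 0.1033

Verification: P(X ≤ 0.1033) = 0.45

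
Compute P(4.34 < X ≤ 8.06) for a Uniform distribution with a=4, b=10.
0.620000

We have X ~ Uniform(a=4, b=10).

To find P(4.34 < X ≤ 8.06), we use:
P(4.34 < X ≤ 8.06) = P(X ≤ 8.06) - P(X ≤ 4.34)
                 = F(8.06) - F(4.34)
                 = 0.676667 - 0.056667
                 = 0.620000

So there's approximately a 62.0% chance that X falls in this range.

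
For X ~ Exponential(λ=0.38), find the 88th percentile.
5.5796

We have X ~ Exponential(λ=0.38).

We want to find x such that P(X ≤ x) = 0.88.

This is the 88th percentile, which means 88% of values fall below this point.

Using the inverse CDF (quantile function):
x = F⁻¹(0.88) = 5.5796

Verification: P(X ≤ 5.5796) = 0.88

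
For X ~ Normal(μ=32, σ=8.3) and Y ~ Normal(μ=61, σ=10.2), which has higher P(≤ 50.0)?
X has higher probability (P(X ≤ 50.0) = 0.9849 > P(Y ≤ 50.0) = 0.1404)

Compute P(≤ 50.0) for each distribution:

X ~ Normal(μ=32, σ=8.3):
P(X ≤ 50.0) = 0.9849

Y ~ Normal(μ=61, σ=10.2):
P(Y ≤ 50.0) = 0.1404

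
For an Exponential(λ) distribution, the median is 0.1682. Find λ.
λ = 4.1210

For X ~ Exponential(λ), the CDF is F(x) = 1 - e^(-λx).
The median m satisfies F(m) = 0.5:
1 - e^(-λm) = 0.5
e^(-λm) = 0.5
λm = ln(2)
m = ln(2) / λ

Given m = 0.1682:
λ = ln(2) / 0.1682 = 0.693147 / 0.1682 = 4.1210

Verification: ln(2) / 4.1210 = 0.1682 ✓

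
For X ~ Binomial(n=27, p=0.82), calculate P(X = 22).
0.193777

We have X ~ Binomial(n=27, p=0.82).

For a Binomial distribution, the PMF gives us the probability of each outcome.

Using the PMF formula:
P(X = 22) = 0.193777

Rounded to 4 decimal places: 0.1938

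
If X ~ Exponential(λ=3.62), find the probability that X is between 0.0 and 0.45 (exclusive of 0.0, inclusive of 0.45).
0.803874

We have X ~ Exponential(λ=3.62).

To find P(0.0 < X ≤ 0.45), we use:
P(0.0 < X ≤ 0.45) = P(X ≤ 0.45) - P(X ≤ 0.0)
                 = F(0.45) - F(0.0)
                 = 0.803874 - 0.000000
                 = 0.803874

So there's approximately a 80.4% chance that X falls in this range.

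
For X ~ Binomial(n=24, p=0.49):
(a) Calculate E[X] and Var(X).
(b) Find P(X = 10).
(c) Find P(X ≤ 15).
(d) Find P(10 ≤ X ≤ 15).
(a) E[X] = 11.7600, Var(X) = 5.9976
(b) P(X = 10) = 0.126031
(c) P(X ≤ 15) = 0.937276
(d) P(10 ≤ X ≤ 15) = 0.758998

We have X ~ Binomial(n=24, p=0.49).

(a) Moments:
E[X] = 11.7600
Var(X) = 5.9976
σ = √Var(X) = 2.4490

(b) Point probability using PMF:
P(X = 10) = 0.126031

(c) Cumulative probability using CDF:
P(X ≤ 15) = F(15) = 0.937276

(d) Range probability:
P(10 ≤ X ≤ 15) = P(X ≤ 15) - P(X ≤ 9)
                   = F(15) - F(9)
                   = 0.937276 - 0.178279
                   = 0.758998

This means approximately 75.9% of outcomes fall in the interval [10, 15].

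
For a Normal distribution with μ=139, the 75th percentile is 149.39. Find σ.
σ = 15.4042

For X ~ Normal(μ, σ), the p-th percentile satisfies x = μ + z_p × σ,
where z_p = Φ⁻¹(p) is the standard normal quantile.

Step 1: z_{0.75} = Φ⁻¹(0.75) = 0.6745

Step 2: Solve for σ:
149.39 = 139 + 0.6745 × σ
σ = (149.39 - 139) / 0.6745
σ = 10.39 / 0.6745
σ = 15.4042

Verification: μ + z × σ = 139 + 0.6745 × 15.4042 = 149.39 ✓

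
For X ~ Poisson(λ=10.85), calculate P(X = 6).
0.043969

We have X ~ Poisson(λ=10.85).

For a Poisson distribution, the PMF gives us the probability of each outcome.

Using the PMF formula:
P(X = 6) = 0.043969

Rounded to 4 decimal places: 0.0440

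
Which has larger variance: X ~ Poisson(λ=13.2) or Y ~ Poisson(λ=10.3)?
X has larger variance (13.2000 > 10.3000)

Compute the variance for each distribution:

X ~ Poisson(λ=13.2):
Var(X) = 13.2000

Y ~ Poisson(λ=10.3):
Var(Y) = 10.3000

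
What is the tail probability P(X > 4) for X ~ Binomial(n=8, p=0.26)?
0.032195

We have X ~ Binomial(n=8, p=0.26).

P(X > 4) = 1 - P(X ≤ 4)
                = 1 - F(4)
                = 1 - 0.967805
                = 0.032195

So there's approximately a 3.2% chance that X exceeds 4.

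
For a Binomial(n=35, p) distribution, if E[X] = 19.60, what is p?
p = 0.56

For a Binomial(n, p) distribution:
E[X] = n × p

Given n = 35 and E[X] = 19.60:
19.60 = 35 × p
p = 19.60 / 35 = 0.56

Verification: Binomial(35, 0.56) has E[X] = 19.60 ✓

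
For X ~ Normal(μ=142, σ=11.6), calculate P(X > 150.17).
0.240620

We have X ~ Normal(μ=142, σ=11.6).

P(X > 150.17) = 1 - P(X ≤ 150.17)
                = 1 - F(150.17)
                = 1 - 0.759380
                = 0.240620

So there's approximately a 24.1% chance that X exceeds 150.17.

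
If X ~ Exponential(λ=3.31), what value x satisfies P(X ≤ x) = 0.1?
0.0318

We have X ~ Exponential(λ=3.31).

We want to find x such that P(X ≤ x) = 0.1.

This is the 10th percentile, which means 10% of values fall below this point.

Using the inverse CDF (quantile function):
x = F⁻¹(0.1) = 0.0318

Verification: P(X ≤ 0.0318) = 0.1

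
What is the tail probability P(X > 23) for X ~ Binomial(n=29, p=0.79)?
0.410701

We have X ~ Binomial(n=29, p=0.79).

P(X > 23) = 1 - P(X ≤ 23)
                = 1 - F(23)
                = 1 - 0.589299
                = 0.410701

So there's approximately a 41.1% chance that X exceeds 23.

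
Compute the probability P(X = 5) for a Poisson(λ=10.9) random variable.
0.023667

We have X ~ Poisson(λ=10.9).

For a Poisson distribution, the PMF gives us the probability of each outcome.

Using the PMF formula:
P(X = 5) = 0.023667

Rounded to 4 decimal places: 0.0237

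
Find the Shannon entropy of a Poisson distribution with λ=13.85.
2.7268 nats

We have X ~ Poisson(λ=13.85).

The Shannon entropy measures the uncertainty or information content of the distribution.

For a Poisson distribution with λ=13.85:
H(X) = 2.7268 nats

(In bits, this would be 3.9340 bits.)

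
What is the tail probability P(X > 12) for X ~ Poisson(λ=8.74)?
0.106134

We have X ~ Poisson(λ=8.74).

P(X > 12) = 1 - P(X ≤ 12)
                = 1 - F(12)
                = 1 - 0.893866
                = 0.106134

So there's approximately a 10.6% chance that X exceeds 12.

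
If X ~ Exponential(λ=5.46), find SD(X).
0.1832

We have X ~ Exponential(λ=5.46).

For an Exponential distribution with λ=5.46:
σ = √Var(X) = 0.1832

The standard deviation is the square root of the variance.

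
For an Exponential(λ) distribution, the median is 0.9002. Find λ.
λ = 0.7700

For X ~ Exponential(λ), the CDF is F(x) = 1 - e^(-λx).
The median m satisfies F(m) = 0.5:
1 - e^(-λm) = 0.5
e^(-λm) = 0.5
λm = ln(2)
m = ln(2) / λ

Given m = 0.9002:
λ = ln(2) / 0.9002 = 0.693147 / 0.9002 = 0.7700

Verification: ln(2) / 0.7700 = 0.9002 ✓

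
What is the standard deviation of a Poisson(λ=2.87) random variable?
1.6941

We have X ~ Poisson(λ=2.87).

For a Poisson distribution with λ=2.87:
σ = √Var(X) = 1.6941

The standard deviation is the square root of the variance.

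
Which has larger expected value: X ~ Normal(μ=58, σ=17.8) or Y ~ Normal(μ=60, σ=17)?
Y has larger mean (60.0000 > 58.0000)

Compute the expected value for each distribution:

X ~ Normal(μ=58, σ=17.8):
E[X] = 58.0000

Y ~ Normal(μ=60, σ=17):
E[Y] = 60.0000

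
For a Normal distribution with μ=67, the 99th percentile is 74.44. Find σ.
σ = 3.1981

For X ~ Normal(μ, σ), the p-th percentile satisfies x = μ + z_p × σ,
where z_p = Φ⁻¹(p) is the standard normal quantile.

Step 1: z_{0.99} = Φ⁻¹(0.99) = 2.3263

Step 2: Solve for σ:
74.44 = 67 + 2.3263 × σ
σ = (74.44 - 67) / 2.3263
σ = 7.44 / 2.3263
σ = 3.1981

Verification: μ + z × σ = 67 + 2.3263 × 3.1981 = 74.44 ✓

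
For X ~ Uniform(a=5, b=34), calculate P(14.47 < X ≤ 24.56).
0.347931

We have X ~ Uniform(a=5, b=34).

To find P(14.47 < X ≤ 24.56), we use:
P(14.47 < X ≤ 24.56) = P(X ≤ 24.56) - P(X ≤ 14.47)
                 = F(24.56) - F(14.47)
                 = 0.674483 - 0.326552
                 = 0.347931

So there's approximately a 34.8% chance that X falls in this range.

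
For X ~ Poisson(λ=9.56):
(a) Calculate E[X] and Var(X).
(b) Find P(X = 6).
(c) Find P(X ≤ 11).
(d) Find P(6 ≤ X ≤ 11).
(a) E[X] = 9.5600, Var(X) = 9.5600
(b) P(X = 6) = 0.074741
(c) P(X ≤ 11) = 0.745560
(d) P(6 ≤ X ≤ 11) = 0.659887

We have X ~ Poisson(λ=9.56).

(a) Moments:
E[X] = 9.5600
Var(X) = 9.5600
σ = √Var(X) = 3.0919

(b) Point probability using PMF:
P(X = 6) = 0.074741

(c) Cumulative probability using CDF:
P(X ≤ 11) = F(11) = 0.745560

(d) Range probability:
P(6 ≤ X ≤ 11) = P(X ≤ 11) - P(X ≤ 5)
                   = F(11) - F(5)
                   = 0.745560 - 0.085673
                   = 0.659887

This means approximately 66.0% of outcomes fall in the interval [6, 11].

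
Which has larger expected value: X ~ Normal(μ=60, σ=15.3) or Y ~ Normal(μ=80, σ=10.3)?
Y has larger mean (80.0000 > 60.0000)

Compute the expected value for each distribution:

X ~ Normal(μ=60, σ=15.3):
E[X] = 60.0000

Y ~ Normal(μ=80, σ=10.3):
E[Y] = 80.0000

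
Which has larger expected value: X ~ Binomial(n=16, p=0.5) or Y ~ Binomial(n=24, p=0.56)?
Y has larger mean (13.4400 > 8.0000)

Compute the expected value for each distribution:

X ~ Binomial(n=16, p=0.5):
E[X] = 8.0000

Y ~ Binomial(n=24, p=0.56):
E[Y] = 13.4400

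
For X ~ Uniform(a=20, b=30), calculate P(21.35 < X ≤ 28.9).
0.755000

We have X ~ Uniform(a=20, b=30).

To find P(21.35 < X ≤ 28.9), we use:
P(21.35 < X ≤ 28.9) = P(X ≤ 28.9) - P(X ≤ 21.35)
                 = F(28.9) - F(21.35)
                 = 0.890000 - 0.135000
                 = 0.755000

So there's approximately a 75.5% chance that X falls in this range.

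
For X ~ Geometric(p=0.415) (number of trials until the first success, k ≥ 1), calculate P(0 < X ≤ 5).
0.931486

We have X ~ Geometric(p=0.415) (number of trials until the first success, k ≥ 1).

To find P(0 < X ≤ 5), we use:
P(0 < X ≤ 5) = P(X ≤ 5) - P(X ≤ 0)
                 = F(5) - F(0)
                 = 0.931486 - 0.000000
                 = 0.931486

So there's approximately a 93.1% chance that X falls in this range.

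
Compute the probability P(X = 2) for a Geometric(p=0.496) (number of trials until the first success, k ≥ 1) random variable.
0.249984

We have X ~ Geometric(p=0.496) (number of trials until the first success, k ≥ 1).

For a Geometric distribution, the PMF gives us the probability of each outcome.

Using the PMF formula:
P(X = 2) = 0.249984

Rounded to 4 decimal places: 0.2500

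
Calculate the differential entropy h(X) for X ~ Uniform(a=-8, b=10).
2.8904 nats

We have X ~ Uniform(a=-8, b=10).

The differential entropy measures the uncertainty or information content of the distribution.

For a Uniform distribution with a=-8, b=10:
h(X) = 2.8904 nats

(In bits, this would be 4.1699 bits.)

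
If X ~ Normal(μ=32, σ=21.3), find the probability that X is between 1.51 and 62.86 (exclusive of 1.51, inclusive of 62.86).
0.850157

We have X ~ Normal(μ=32, σ=21.3).

To find P(1.51 < X ≤ 62.86), we use:
P(1.51 < X ≤ 62.86) = P(X ≤ 62.86) - P(X ≤ 1.51)
                 = F(62.86) - F(1.51)
                 = 0.926307 - 0.076150
                 = 0.850157

So there's approximately a 85.0% chance that X falls in this range.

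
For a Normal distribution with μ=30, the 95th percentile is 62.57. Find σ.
σ = 19.8012

For X ~ Normal(μ, σ), the p-th percentile satisfies x = μ + z_p × σ,
where z_p = Φ⁻¹(p) is the standard normal quantile.

Step 1: z_{0.95} = Φ⁻¹(0.95) = 1.6449

Step 2: Solve for σ:
62.57 = 30 + 1.6449 × σ
σ = (62.57 - 30) / 1.6449
σ = 32.57 / 1.6449
σ = 19.8012

Verification: μ + z × σ = 30 + 1.6449 × 19.8012 = 62.57 ✓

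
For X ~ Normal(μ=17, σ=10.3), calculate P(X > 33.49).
0.054692

We have X ~ Normal(μ=17, σ=10.3).

P(X > 33.49) = 1 - P(X ≤ 33.49)
                = 1 - F(33.49)
                = 1 - 0.945308
                = 0.054692

So there's approximately a 5.5% chance that X exceeds 33.49.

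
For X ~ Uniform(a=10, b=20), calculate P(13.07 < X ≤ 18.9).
0.583000

We have X ~ Uniform(a=10, b=20).

To find P(13.07 < X ≤ 18.9), we use:
P(13.07 < X ≤ 18.9) = P(X ≤ 18.9) - P(X ≤ 13.07)
                 = F(18.9) - F(13.07)
                 = 0.890000 - 0.307000
                 = 0.583000

So there's approximately a 58.3% chance that X falls in this range.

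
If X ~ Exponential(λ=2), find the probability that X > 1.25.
0.082085

We have X ~ Exponential(λ=2).

P(X > 1.25) = 1 - P(X ≤ 1.25)
                = 1 - F(1.25)
                = 1 - 0.917915
                = 0.082085

So there's approximately a 8.2% chance that X exceeds 1.25.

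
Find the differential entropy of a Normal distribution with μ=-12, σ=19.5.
4.3894 nats

We have X ~ Normal(μ=-12, σ=19.5).

The differential entropy measures the uncertainty or information content of the distribution.

For a Normal distribution with μ=-12, σ=19.5:
h(X) = 4.3894 nats

(In bits, this would be 6.3325 bits.)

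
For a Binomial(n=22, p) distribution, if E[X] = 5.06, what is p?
p = 0.23

For a Binomial(n, p) distribution:
E[X] = n × p

Given n = 22 and E[X] = 5.06:
5.06 = 22 × p
p = 5.06 / 22 = 0.23

Verification: Binomial(22, 0.23) has E[X] = 5.06 ✓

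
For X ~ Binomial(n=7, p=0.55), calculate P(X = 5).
0.214022

We have X ~ Binomial(n=7, p=0.55).

For a Binomial distribution, the PMF gives us the probability of each outcome.

Using the PMF formula:
P(X = 5) = 0.214022

Rounded to 4 decimal places: 0.2140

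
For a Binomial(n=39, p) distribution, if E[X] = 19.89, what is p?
p = 0.51

For a Binomial(n, p) distribution:
E[X] = n × p

Given n = 39 and E[X] = 19.89:
19.89 = 39 × p
p = 19.89 / 39 = 0.51

Verification: Binomial(39, 0.51) has E[X] = 19.89 ✓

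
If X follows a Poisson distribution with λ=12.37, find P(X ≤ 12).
0.533728

We have X ~ Poisson(λ=12.37).

The CDF gives us P(X ≤ k).

Using the CDF:
P(X ≤ 12) = 0.533728

This means there's approximately a 53.4% chance that X is at most 12.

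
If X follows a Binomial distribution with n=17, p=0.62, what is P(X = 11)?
0.193906

We have X ~ Binomial(n=17, p=0.62).

For a Binomial distribution, the PMF gives us the probability of each outcome.

Using the PMF formula:
P(X = 11) = 0.193906

Rounded to 4 decimal places: 0.1939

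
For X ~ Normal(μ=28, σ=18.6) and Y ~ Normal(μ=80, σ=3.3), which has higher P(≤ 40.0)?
X has higher probability (P(X ≤ 40.0) = 0.7406 > P(Y ≤ 40.0) = 0.0000)

Compute P(≤ 40.0) for each distribution:

X ~ Normal(μ=28, σ=18.6):
P(X ≤ 40.0) = 0.7406

Y ~ Normal(μ=80, σ=3.3):
P(Y ≤ 40.0) = 0.0000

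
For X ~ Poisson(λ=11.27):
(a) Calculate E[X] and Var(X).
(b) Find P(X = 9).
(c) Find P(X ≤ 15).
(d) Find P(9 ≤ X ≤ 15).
(a) E[X] = 11.2700, Var(X) = 11.2700
(b) P(X = 9) = 0.103051
(c) P(X ≤ 15) = 0.892283
(d) P(9 ≤ X ≤ 15) = 0.683393

We have X ~ Poisson(λ=11.27).

(a) Moments:
E[X] = 11.2700
Var(X) = 11.2700
σ = √Var(X) = 3.3571

(b) Point probability using PMF:
P(X = 9) = 0.103051

(c) Cumulative probability using CDF:
P(X ≤ 15) = F(15) = 0.892283

(d) Range probability:
P(9 ≤ X ≤ 15) = P(X ≤ 15) - P(X ≤ 8)
                   = F(15) - F(8)
                   = 0.892283 - 0.208890
                   = 0.683393

This means approximately 68.3% of outcomes fall in the interval [9, 15].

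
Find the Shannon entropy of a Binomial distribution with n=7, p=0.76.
1.5073 nats

We have X ~ Binomial(n=7, p=0.76).

The Shannon entropy measures the uncertainty or information content of the distribution.

For a Binomial distribution with n=7, p=0.76:
H(X) = 1.5073 nats

(In bits, this would be 2.1746 bits.)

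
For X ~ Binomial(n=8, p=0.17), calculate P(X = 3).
0.108374

We have X ~ Binomial(n=8, p=0.17).

For a Binomial distribution, the PMF gives us the probability of each outcome.

Using the PMF formula:
P(X = 3) = 0.108374

Rounded to 4 decimal places: 0.1084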